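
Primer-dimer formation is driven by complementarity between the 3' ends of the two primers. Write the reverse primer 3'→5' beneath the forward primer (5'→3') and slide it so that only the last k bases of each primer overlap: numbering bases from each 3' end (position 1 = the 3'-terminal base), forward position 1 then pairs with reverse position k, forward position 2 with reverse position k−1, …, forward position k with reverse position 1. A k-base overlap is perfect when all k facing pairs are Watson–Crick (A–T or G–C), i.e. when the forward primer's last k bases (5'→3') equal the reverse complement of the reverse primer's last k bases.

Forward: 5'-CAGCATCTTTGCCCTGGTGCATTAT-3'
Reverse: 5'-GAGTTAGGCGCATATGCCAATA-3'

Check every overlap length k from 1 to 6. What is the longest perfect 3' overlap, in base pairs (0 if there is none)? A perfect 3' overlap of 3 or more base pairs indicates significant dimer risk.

Last 6 bases (5'→3') — forward …CATTAT, reverse …CCAATA.
Reverse complement of the reverse primer's last 6 bases: TATTGG; its first k bases are the reverse complement of the reverse primer's last k bases, so a perfect k-base overlap needs the forward primer's last k bases to equal them.
Comparing (forward last k vs required): k=1: T vs T ✓; k=2: AT vs TA ✗; k=3: TAT vs TAT ✓; k=4: TTAT vs TATT ✗; k=5: ATTAT vs TATTG ✗; k=6: CATTAT vs TATTGG ✗.
Perfect overlaps at k = 1, 3; the largest is 3.

Longest perfect overlap: 3 complementary base pairs; significant dimer risk (threshold 3).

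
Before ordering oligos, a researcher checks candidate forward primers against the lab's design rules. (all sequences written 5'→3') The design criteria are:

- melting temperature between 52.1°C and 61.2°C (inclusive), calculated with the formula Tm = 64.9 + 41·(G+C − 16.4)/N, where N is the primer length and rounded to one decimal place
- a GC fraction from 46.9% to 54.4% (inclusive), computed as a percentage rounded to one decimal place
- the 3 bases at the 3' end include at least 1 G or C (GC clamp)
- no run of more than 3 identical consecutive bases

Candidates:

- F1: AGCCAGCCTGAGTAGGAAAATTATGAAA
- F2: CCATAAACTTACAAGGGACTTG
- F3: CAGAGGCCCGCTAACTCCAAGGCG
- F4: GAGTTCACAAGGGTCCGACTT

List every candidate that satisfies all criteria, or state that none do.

F1 (28 nt, A=12 T=5 G=7 C=4): Tm = 64.9 + 41·(11 − 16.4)/28 = 57.0°C ✓; GC 11/28 = 39.3%, outside 46.9–54.4% ✗; 3' end AAA has 0 G/C, need ≥1 ✗; longest run = 4, exceeds 3 ✗ — fails.
F2 (22 nt, A=8 T=5 G=4 C=5): Tm = 64.9 + 41·(9 − 16.4)/22 = 51.1°C, outside 52.1–61.2°C ✗; GC 9/22 = 40.9%, outside 46.9–54.4% ✗; 3' end TTG has 1 G/C ✓; longest run = 3 ✓ — fails.
F3 (24 nt, A=6 T=2 G=7 C=9): Tm = 64.9 + 41·(16 − 16.4)/24 = 64.2°C, outside 52.1–61.2°C ✗; GC 16/24 = 66.7%, outside 46.9–54.4% ✗; 3' end GCG has 3 G/C ✓; longest run = 3 ✓ — fails.
F4 (21 nt, A=5 T=5 G=6 C=5): Tm = 64.9 + 41·(11 − 16.4)/21 = 54.4°C ✓; GC 11/21 = 52.4% ✓; 3' end CTT has 1 G/C ✓; longest run = 3 ✓ — passes.

F4 only.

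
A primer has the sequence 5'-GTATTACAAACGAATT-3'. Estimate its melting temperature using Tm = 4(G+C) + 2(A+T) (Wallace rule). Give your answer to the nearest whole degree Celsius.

Base counts: A=7, T=5, G=2, C=2 (length 16).
Tm = 2·(7+5) + 4·(2+2) = 2·12 + 4·4 = 24 + 16 = 40°C.

40°C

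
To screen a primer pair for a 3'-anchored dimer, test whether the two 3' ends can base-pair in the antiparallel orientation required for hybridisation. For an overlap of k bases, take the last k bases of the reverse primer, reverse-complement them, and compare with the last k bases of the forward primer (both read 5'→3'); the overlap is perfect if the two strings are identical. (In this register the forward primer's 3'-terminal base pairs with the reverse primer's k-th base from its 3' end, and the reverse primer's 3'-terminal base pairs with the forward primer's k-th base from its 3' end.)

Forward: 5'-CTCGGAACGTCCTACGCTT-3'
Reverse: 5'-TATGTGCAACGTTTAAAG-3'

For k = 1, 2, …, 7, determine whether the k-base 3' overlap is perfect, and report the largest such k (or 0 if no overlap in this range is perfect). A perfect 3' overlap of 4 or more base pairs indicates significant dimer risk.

Longest perfect overlap: 3 complementary base pairs; below the dimer-risk threshold (threshold 4).

Last 7 bases (5'→3') — forward …TACGCTT, reverse …TTTAAAG.
Reverse complement of the reverse primer's last 7 bases: CTTTAAA; its first k bases are the reverse complement of the reverse primer's last k bases, so a perfect k-base overlap needs the forward primer's last k bases to equal them.
Comparing (forward last k vs required): k=1: T vs C ✗; k=2: TT vs CT ✗; k=3: CTT vs CTT ✓; k=4: GCTT vs CTTT ✗; k=5: CGCTT vs CTTTA ✗; k=6: ACGCTT vs CTTTAA ✗; k=7: TACGCTT vs CTTTAAA ✗.
Only k = 3 is perfect, so the longest perfect 3' overlap is 3.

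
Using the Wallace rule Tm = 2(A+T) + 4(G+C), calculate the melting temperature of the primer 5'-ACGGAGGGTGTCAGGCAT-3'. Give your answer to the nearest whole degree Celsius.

Base counts: A=4, T=3, G=8, C=3 (length 18).
Tm = 2·(4+3) + 4·(8+3) = 2·7 + 4·11 = 14 + 44 = 58°C.

58°C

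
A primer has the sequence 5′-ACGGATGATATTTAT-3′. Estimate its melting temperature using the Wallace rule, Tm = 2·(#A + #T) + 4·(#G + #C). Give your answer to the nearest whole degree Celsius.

Base counts: A=5, T=6, G=3, C=1 (length 15).
Tm = 2·(5+6) + 4·(3+1) = 2·11 + 4·4 = 22 + 16 = 38°C.

38°C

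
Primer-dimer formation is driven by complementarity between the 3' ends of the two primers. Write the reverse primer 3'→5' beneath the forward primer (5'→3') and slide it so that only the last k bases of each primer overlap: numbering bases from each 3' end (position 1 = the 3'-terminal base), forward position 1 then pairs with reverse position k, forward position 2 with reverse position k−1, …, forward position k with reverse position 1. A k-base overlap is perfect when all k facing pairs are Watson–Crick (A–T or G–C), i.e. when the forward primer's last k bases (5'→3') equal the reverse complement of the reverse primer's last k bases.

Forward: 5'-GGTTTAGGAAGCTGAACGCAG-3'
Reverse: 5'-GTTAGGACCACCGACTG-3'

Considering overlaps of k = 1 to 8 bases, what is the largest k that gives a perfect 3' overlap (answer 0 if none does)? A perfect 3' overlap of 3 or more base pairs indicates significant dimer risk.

Last 8 bases (5'→3') — forward …GAACGCAG, reverse …ACCGACTG.
Reverse complement of the reverse primer's last 8 bases: CAGTCGGT; its first k bases are the reverse complement of the reverse primer's last k bases, so a perfect k-base overlap needs the forward primer's last k bases to equal them.
Comparing (forward last k vs required): k=1: G vs C ✗; k=2: AG vs CA ✗; k=3: CAG vs CAG ✓; k=4: GCAG vs CAGT ✗; k=5: CGCAG vs CAGTC ✗; k=6: ACGCAG vs CAGTCG ✗; k=7: AACGCAG vs CAGTCGG ✗; k=8: GAACGCAG vs CAGTCGGT ✗.
Only k = 3 is perfect, so the longest perfect 3' overlap is 3.

Longest perfect overlap: 3 complementary base pairs; significant dimer risk (threshold 3).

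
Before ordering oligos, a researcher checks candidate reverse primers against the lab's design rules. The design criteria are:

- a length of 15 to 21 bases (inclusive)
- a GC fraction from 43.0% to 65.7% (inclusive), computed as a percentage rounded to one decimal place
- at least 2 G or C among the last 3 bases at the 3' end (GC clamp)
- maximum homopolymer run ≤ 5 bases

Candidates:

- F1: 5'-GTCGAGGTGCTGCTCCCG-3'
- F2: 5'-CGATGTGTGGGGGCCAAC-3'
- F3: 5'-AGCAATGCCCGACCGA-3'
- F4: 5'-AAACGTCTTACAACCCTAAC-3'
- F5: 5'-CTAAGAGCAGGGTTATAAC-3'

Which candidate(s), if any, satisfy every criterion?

F3 only.

F1 (18 nt, A=1 T=4 G=7 C=6): length 18 ✓; GC 13/18 = 72.2%, outside 43.0–65.7% ✗; 3' end CCG has 3 G/C ✓; longest run = 3 ✓ — fails.
F2 (18 nt, A=3 T=3 G=8 C=4): length 18 ✓; GC 12/18 = 66.7%, outside 43.0–65.7% ✗; 3' end AAC has 1 G/C, need ≥2 ✗; longest run = 5 ✓ — fails.
F3 (16 nt, A=5 T=1 G=4 C=6): length 16 ✓; GC 10/16 = 62.5% ✓; 3' end CGA has 2 G/C ✓; longest run = 3 ✓ — passes.
F4 (20 nt, A=8 T=4 G=1 C=7): length 20 ✓; GC 8/20 = 40.0%, outside 43.0–65.7% ✗; 3' end AAC has 1 G/C, need ≥2 ✗; longest run = 3 ✓ — fails.
F5 (19 nt, A=7 T=4 G=5 C=3): length 19 ✓; GC 8/19 = 42.1%, outside 43.0–65.7% ✗; 3' end AAC has 1 G/C, need ≥2 ✗; longest run = 3 ✓ — fails.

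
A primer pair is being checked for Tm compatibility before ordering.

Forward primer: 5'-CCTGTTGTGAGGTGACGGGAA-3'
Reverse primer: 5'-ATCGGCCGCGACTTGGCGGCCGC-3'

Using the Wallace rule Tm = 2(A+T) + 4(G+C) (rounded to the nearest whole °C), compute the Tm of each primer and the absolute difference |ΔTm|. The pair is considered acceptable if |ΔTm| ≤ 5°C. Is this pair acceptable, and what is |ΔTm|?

|ΔTm| = 16°C; the pair is not acceptable.

Forward: A=4 T=5 G=9 C=3 → Tm = 2·9 + 4·12 = 66°C.
Reverse: A=2 T=3 G=9 C=9 → Tm = 2·5 + 4·18 = 82°C.
|ΔTm| = |66 − 82| = 16°C, > 5°C.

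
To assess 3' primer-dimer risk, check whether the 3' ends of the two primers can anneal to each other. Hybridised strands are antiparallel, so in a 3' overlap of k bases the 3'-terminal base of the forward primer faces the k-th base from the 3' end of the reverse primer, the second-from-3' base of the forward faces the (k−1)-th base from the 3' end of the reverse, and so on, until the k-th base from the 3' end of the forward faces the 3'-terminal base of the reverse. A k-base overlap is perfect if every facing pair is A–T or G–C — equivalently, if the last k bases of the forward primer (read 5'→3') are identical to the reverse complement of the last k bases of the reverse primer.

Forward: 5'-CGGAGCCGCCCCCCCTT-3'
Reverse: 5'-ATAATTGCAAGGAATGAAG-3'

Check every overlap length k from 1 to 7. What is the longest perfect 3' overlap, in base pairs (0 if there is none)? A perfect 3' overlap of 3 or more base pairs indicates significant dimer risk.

Last 7 bases (5'→3') — forward …CCCCCTT, reverse …AATGAAG.
Reverse complement of the reverse primer's last 7 bases: CTTCATT; its first k bases are the reverse complement of the reverse primer's last k bases, so a perfect k-base overlap needs the forward primer's last k bases to equal them.
Comparing (forward last k vs required): k=1: T vs C ✗; k=2: TT vs CT ✗; k=3: CTT vs CTT ✓; k=4: CCTT vs CTTC ✗; k=5: CCCTT vs CTTCA ✗; k=6: CCCCTT vs CTTCAT ✗; k=7: CCCCCTT vs CTTCATT ✗.
Only k = 3 is perfect, so the longest perfect 3' overlap is 3.

Longest perfect overlap: 3 complementary base pairs; significant dimer risk (threshold 3).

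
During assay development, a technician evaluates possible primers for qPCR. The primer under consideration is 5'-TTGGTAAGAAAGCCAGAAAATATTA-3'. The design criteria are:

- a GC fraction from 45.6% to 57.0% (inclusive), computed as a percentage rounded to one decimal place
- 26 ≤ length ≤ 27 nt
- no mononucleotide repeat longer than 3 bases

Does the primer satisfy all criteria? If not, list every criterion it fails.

Fails: GC content, length, homopolymer run.

Base counts: A=12, T=6, G=5, C=2 (length 25).
GC content: GC 7/25 = 28.0%, outside 45.6–57.0% ✗
length: length 25, outside 26–27 ✗
homopolymer run: longest run = 4, exceeds 3 ✗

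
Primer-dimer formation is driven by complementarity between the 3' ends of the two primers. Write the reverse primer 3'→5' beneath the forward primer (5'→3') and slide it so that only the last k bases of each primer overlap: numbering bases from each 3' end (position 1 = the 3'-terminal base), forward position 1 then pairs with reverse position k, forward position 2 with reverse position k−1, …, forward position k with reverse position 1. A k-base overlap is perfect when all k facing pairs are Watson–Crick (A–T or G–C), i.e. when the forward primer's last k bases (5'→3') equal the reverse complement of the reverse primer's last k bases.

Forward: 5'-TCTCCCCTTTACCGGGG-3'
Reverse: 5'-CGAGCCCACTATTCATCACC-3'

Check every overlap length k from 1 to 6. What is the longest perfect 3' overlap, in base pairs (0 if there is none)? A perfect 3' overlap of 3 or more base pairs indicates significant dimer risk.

Longest perfect overlap: 2 complementary base pairs; below the dimer-risk threshold (threshold 3).

Last 6 bases (5'→3') — forward …CCGGGG, reverse …ATCACC.
Reverse complement of the reverse primer's last 6 bases: GGTGAT; its first k bases are the reverse complement of the reverse primer's last k bases, so a perfect k-base overlap needs the forward primer's last k bases to equal them.
Comparing (forward last k vs required): k=1: G vs G ✓; k=2: GG vs GG ✓; k=3: GGG vs GGT ✗; k=4: GGGG vs GGTG ✗; k=5: CGGGG vs GGTGA ✗; k=6: CCGGGG vs GGTGAT ✗.
Perfect overlaps at k = 1, 2; the largest is 2.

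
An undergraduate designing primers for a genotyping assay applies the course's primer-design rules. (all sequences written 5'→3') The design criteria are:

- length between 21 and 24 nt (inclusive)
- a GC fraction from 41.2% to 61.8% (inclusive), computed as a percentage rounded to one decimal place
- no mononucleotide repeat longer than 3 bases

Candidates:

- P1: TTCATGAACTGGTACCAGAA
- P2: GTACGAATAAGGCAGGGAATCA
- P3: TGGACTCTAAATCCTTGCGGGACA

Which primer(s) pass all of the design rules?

P2 and P3.

P1 (20 nt, A=7 T=5 G=4 C=4): length 20, outside 21–24 ✗; GC 8/20 = 40.0%, outside 41.2–61.8% ✗; longest run = 2 ✓ — fails.
P2 (22 nt, A=9 T=3 G=7 C=3): length 22 ✓; GC 10/22 = 45.5% ✓; longest run = 3 ✓ — passes.
P3 (24 nt, A=6 T=6 G=6 C=6): length 24 ✓; GC 12/24 = 50.0% ✓; longest run = 3 ✓ — passes.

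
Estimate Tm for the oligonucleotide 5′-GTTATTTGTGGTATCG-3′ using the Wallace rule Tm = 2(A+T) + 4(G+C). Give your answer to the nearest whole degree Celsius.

44°C

Base counts: A=2, T=8, G=5, C=1 (length 16).
Tm = 2·(2+8) + 4·(5+1) = 2·10 + 4·6 = 20 + 24 = 44°C.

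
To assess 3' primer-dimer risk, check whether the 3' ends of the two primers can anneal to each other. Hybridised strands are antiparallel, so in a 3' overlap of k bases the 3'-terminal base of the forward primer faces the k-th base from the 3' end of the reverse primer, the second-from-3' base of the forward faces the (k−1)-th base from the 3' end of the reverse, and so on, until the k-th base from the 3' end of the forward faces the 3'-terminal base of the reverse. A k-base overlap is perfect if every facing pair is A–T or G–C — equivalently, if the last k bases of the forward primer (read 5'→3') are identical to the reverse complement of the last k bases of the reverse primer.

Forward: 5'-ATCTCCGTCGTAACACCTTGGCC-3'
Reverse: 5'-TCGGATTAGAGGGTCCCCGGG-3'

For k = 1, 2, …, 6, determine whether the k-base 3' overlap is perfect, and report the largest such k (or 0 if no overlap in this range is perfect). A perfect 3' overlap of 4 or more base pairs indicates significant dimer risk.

Longest perfect overlap: 2 complementary base pairs; below the dimer-risk threshold (threshold 4).

Last 6 bases (5'→3') — forward …TTGGCC, reverse …CCCGGG.
Reverse complement of the reverse primer's last 6 bases: CCCGGG; its first k bases are the reverse complement of the reverse primer's last k bases, so a perfect k-base overlap needs the forward primer's last k bases to equal them.
Comparing (forward last k vs required): k=1: C vs C ✓; k=2: CC vs CC ✓; k=3: GCC vs CCC ✗; k=4: GGCC vs CCCG ✗; k=5: TGGCC vs CCCGG ✗; k=6: TTGGCC vs CCCGGG ✗.
Perfect overlaps at k = 1, 2; the largest is 2.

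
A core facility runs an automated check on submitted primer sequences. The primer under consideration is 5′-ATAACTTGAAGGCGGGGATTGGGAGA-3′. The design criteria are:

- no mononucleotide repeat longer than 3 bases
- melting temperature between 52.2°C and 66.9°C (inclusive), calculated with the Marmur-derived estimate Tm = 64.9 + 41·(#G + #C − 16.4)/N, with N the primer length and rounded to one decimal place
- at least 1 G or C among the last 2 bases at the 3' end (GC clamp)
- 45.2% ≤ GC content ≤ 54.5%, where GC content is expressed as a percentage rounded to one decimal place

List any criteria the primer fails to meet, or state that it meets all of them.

Base counts: A=8, T=5, G=11, C=2 (length 26).
homopolymer run: longest run = 4, exceeds 3 ✗
Tm: Tm = 64.9 + 41·(13 − 16.4)/26 = 59.5°C ✓
GC clamp: 3' end GA has 1 G/C ✓
GC content: GC 13/26 = 50.0% ✓

Fails: homopolymer run.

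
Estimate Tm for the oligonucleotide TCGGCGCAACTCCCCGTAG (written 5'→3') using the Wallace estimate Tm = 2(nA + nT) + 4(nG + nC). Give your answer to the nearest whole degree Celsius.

64°C

Base counts: A=3, T=3, G=5, C=8 (length 19).
Tm = 2·(3+3) + 4·(5+8) = 2·6 + 4·13 = 12 + 52 = 64°C.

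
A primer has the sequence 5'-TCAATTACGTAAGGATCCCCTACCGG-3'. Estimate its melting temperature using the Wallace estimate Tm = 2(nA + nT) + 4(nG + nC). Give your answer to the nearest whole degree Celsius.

Base counts: A=7, T=6, G=5, C=8 (length 26).
Tm = 2·(7+6) + 4·(5+8) = 2·13 + 4·13 = 26 + 52 = 78°C.

78°C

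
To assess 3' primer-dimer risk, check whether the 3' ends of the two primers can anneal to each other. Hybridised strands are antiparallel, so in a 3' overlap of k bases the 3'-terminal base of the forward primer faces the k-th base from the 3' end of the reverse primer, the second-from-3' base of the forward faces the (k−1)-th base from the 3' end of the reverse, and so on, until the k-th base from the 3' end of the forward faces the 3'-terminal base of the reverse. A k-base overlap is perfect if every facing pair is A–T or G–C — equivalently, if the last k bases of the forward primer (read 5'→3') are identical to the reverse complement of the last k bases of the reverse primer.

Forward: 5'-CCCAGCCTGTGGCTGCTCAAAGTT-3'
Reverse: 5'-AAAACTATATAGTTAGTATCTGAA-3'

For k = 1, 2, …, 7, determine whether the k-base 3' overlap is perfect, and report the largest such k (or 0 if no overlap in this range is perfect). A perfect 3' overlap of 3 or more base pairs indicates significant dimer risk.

Last 7 bases (5'→3') — forward …CAAAGTT, reverse …ATCTGAA.
Reverse complement of the reverse primer's last 7 bases: TTCAGAT; its first k bases are the reverse complement of the reverse primer's last k bases, so a perfect k-base overlap needs the forward primer's last k bases to equal them.
Comparing (forward last k vs required): k=1: T vs T ✓; k=2: TT vs TT ✓; k=3: GTT vs TTC ✗; k=4: AGTT vs TTCA ✗; k=5: AAGTT vs TTCAG ✗; k=6: AAAGTT vs TTCAGA ✗; k=7: CAAAGTT vs TTCAGAT ✗.
Perfect overlaps at k = 1, 2; the largest is 2.

Longest perfect overlap: 2 complementary base pairs; below the dimer-risk threshold (threshold 3).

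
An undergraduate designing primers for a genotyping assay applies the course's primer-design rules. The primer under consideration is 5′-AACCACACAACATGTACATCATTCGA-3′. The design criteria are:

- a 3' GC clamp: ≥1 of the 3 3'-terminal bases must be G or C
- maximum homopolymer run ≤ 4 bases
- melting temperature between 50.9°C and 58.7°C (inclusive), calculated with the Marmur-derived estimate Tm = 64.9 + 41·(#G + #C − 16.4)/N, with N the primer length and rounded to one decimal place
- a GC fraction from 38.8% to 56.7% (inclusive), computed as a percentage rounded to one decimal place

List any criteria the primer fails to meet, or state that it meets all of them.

Fails: GC content.

Base counts: A=11, T=5, G=2, C=8 (length 26).
GC clamp: 3' end CGA has 2 G/C ✓
homopolymer run: longest run = 2 ✓
Tm: Tm = 64.9 + 41·(10 − 16.4)/26 = 54.8°C ✓
GC content: GC 10/26 = 38.5%, outside 38.8–56.7% ✗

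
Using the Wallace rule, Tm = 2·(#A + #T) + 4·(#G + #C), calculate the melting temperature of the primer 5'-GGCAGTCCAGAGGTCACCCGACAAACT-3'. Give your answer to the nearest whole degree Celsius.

86°C

Base counts: A=8, T=3, G=7, C=9 (length 27).
Tm = 2·(8+3) + 4·(7+9) = 2·11 + 4·16 = 22 + 64 = 86°C.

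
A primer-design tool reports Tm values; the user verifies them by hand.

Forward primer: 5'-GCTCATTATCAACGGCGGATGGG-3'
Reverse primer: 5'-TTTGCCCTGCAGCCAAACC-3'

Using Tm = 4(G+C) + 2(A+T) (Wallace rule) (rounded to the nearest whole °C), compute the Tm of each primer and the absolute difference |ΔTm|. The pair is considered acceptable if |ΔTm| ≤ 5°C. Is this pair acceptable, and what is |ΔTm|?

|ΔTm| = 12°C; the pair is not acceptable.

Forward: A=5 T=5 G=8 C=5 → Tm = 2·10 + 4·13 = 72°C.
Reverse: A=4 T=4 G=3 C=8 → Tm = 2·8 + 4·11 = 60°C.
|ΔTm| = |72 − 60| = 12°C, > 5°C.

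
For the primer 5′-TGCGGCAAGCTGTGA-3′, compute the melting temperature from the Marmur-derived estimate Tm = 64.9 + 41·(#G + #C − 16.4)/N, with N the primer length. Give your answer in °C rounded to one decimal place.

Base counts: A=3, T=3, G=6, C=3; G+C = 9, N = 15.
Tm = 64.9 + 41·(9 − 16.4)/15 = 64.9 + -303.40/15 = 44.7°C.

44.7°C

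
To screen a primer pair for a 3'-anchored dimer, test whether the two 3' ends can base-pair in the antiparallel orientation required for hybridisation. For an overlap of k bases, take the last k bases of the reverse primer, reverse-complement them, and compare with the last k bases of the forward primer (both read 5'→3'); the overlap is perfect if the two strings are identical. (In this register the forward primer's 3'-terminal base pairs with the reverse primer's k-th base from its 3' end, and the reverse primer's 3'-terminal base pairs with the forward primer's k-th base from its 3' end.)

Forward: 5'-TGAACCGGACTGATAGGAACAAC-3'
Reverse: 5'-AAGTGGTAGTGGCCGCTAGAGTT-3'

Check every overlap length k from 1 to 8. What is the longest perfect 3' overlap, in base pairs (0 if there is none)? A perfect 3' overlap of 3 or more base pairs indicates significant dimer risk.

Last 8 bases (5'→3') — forward …GGAACAAC, reverse …CTAGAGTT.
Reverse complement of the reverse primer's last 8 bases: AACTCTAG; its first k bases are the reverse complement of the reverse primer's last k bases, so a perfect k-base overlap needs the forward primer's last k bases to equal them.
Comparing (forward last k vs required): k=1: C vs A ✗; k=2: AC vs AA ✗; k=3: AAC vs AAC ✓; k=4: CAAC vs AACT ✗; k=5: ACAAC vs AACTC ✗; k=6: AACAAC vs AACTCT ✗; k=7: GAACAAC vs AACTCTA ✗; k=8: GGAACAAC vs AACTCTAG ✗.
Only k = 3 is perfect, so the longest perfect 3' overlap is 3.

Longest perfect overlap: 3 complementary base pairs; significant dimer risk (threshold 3).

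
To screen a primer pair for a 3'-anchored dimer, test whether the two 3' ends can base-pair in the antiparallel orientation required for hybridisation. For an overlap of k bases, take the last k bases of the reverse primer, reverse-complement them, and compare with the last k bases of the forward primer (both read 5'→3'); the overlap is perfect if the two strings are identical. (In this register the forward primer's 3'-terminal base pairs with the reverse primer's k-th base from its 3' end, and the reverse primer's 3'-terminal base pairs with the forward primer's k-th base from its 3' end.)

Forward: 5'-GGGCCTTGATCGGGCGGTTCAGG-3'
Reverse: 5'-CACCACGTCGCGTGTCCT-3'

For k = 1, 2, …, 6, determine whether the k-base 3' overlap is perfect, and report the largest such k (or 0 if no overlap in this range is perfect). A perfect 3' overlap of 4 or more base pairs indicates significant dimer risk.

Last 6 bases (5'→3') — forward …TTCAGG, reverse …TGTCCT.
Reverse complement of the reverse primer's last 6 bases: AGGACA; its first k bases are the reverse complement of the reverse primer's last k bases, so a perfect k-base overlap needs the forward primer's last k bases to equal them.
Comparing (forward last k vs required): k=1: G vs A ✗; k=2: GG vs AG ✗; k=3: AGG vs AGG ✓; k=4: CAGG vs AGGA ✗; k=5: TCAGG vs AGGAC ✗; k=6: TTCAGG vs AGGACA ✗.
Only k = 3 is perfect, so the longest perfect 3' overlap is 3.

Longest perfect overlap: 3 complementary base pairs; below the dimer-risk threshold (threshold 4).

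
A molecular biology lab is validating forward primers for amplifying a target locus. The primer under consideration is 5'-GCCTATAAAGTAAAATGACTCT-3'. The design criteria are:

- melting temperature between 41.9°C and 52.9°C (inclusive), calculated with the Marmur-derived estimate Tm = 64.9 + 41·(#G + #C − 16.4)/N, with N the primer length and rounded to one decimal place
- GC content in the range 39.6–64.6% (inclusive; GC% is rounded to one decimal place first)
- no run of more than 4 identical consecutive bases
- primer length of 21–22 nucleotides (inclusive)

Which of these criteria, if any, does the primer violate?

Base counts: A=9, T=6, G=3, C=4 (length 22).
Tm: Tm = 64.9 + 41·(7 − 16.4)/22 = 47.4°C ✓
GC content: GC 7/22 = 31.8%, outside 39.6–64.6% ✗
homopolymer run: longest run = 4 ✓
length: length 22 ✓

Fails: GC content.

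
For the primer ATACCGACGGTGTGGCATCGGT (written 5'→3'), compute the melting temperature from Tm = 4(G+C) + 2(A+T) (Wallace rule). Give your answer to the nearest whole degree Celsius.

70°C

Base counts: A=4, T=5, G=8, C=5 (length 22).
Tm = 2·(4+5) + 4·(8+5) = 2·9 + 4·13 = 18 + 52 = 70°C.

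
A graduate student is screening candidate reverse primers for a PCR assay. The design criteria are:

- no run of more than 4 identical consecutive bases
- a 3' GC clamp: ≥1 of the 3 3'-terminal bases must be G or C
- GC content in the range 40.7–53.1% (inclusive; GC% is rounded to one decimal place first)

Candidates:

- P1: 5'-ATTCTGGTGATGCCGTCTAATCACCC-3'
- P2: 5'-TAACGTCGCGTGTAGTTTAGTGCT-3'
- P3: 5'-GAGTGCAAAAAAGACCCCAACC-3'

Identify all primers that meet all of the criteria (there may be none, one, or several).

P1 (26 nt, A=5 T=8 G=5 C=8): longest run = 3 ✓; 3' end CCC has 3 G/C ✓; GC 13/26 = 50.0% ✓ — passes.
P2 (24 nt, A=4 T=9 G=7 C=4): longest run = 3 ✓; 3' end GCT has 2 G/C ✓; GC 11/24 = 45.8% ✓ — passes.
P3 (22 nt, A=10 T=1 G=4 C=7): longest run = 6, exceeds 4 ✗; 3' end ACC has 2 G/C ✓; GC 11/22 = 50.0% ✓ — fails.

P1 and P2.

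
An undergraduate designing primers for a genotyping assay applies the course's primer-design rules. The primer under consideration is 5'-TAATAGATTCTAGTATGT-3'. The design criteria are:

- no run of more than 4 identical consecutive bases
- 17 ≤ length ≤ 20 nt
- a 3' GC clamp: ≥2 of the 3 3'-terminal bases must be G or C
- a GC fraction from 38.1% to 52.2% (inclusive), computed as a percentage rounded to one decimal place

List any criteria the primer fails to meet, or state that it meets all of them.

Base counts: A=6, T=8, G=3, C=1 (length 18).
homopolymer run: longest run = 2 ✓
length: length 18 ✓
GC clamp: 3' end TGT has 1 G/C, need ≥2 ✗
GC content: GC 4/18 = 22.2%, outside 38.1–52.2% ✗

Fails: GC clamp, GC content.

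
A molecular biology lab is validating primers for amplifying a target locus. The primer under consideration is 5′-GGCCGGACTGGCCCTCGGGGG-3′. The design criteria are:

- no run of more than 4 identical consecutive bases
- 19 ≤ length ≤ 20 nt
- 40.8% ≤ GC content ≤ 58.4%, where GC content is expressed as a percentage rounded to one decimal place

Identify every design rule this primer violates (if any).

Fails: homopolymer run, length, GC content.

Base counts: A=1, T=2, G=11, C=7 (length 21).
homopolymer run: longest run = 5, exceeds 4 ✗
length: length 21, outside 19–20 ✗
GC content: GC 18/21 = 85.7%, outside 40.8–58.4% ✗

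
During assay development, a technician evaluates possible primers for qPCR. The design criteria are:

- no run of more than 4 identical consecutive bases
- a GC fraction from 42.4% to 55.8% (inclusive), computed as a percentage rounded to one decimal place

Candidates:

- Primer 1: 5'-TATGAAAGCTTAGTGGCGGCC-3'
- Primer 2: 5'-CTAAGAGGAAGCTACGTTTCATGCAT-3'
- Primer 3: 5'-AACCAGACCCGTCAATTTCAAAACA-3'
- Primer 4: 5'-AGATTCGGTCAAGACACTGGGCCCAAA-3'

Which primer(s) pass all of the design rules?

Primer 1 and Primer 4.

Primer 1 (21 nt, A=5 T=5 G=7 C=4): longest run = 3 ✓; GC 11/21 = 52.4% ✓ — passes.
Primer 2 (26 nt, A=8 T=7 G=6 C=5): longest run = 3 ✓; GC 11/26 = 42.3%, outside 42.4–55.8% ✗ — fails.
Primer 3 (25 nt, A=11 T=4 G=2 C=8): longest run = 4 ✓; GC 10/25 = 40.0%, outside 42.4–55.8% ✗ — fails.
Primer 4 (27 nt, A=9 T=4 G=7 C=7): longest run = 3 ✓; GC 14/27 = 51.9% ✓ — passes.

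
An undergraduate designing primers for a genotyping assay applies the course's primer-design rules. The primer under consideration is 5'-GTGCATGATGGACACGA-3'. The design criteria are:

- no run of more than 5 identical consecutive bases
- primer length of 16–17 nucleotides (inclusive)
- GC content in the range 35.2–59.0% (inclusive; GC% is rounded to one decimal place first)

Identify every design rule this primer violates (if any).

Base counts: A=5, T=3, G=6, C=3 (length 17).
homopolymer run: longest run = 2 ✓
length: length 17 ✓
GC content: GC 9/17 = 52.9% ✓

Meets all criteria.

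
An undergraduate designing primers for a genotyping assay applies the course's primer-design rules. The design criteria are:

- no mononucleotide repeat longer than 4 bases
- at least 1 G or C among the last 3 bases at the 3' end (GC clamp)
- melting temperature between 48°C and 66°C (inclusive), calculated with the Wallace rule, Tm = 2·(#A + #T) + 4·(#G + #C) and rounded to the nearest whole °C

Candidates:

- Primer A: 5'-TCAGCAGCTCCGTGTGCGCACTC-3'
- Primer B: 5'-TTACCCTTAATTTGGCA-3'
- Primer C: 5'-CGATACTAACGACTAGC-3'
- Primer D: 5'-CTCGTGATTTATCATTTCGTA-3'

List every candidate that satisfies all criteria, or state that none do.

Primer C and Primer D.

Primer A (23 nt, A=3 T=5 G=6 C=9): longest run = 2 ✓; 3' end CTC has 2 G/C ✓; Tm = 2·8 + 4·15 = 76°C, outside 48–66°C ✗ — fails.
Primer B (17 nt, A=4 T=7 G=2 C=4): longest run = 3 ✓; 3' end GCA has 2 G/C ✓; Tm = 2·11 + 4·6 = 46°C, outside 48–66°C ✗ — fails.
Primer C (17 nt, A=6 T=3 G=3 C=5): longest run = 2 ✓; 3' end AGC has 2 G/C ✓; Tm = 2·9 + 4·8 = 50°C ✓ — passes.
Primer D (21 nt, A=4 T=10 G=3 C=4): longest run = 3 ✓; 3' end GTA has 1 G/C ✓; Tm = 2·14 + 4·7 = 56°C ✓ — passes.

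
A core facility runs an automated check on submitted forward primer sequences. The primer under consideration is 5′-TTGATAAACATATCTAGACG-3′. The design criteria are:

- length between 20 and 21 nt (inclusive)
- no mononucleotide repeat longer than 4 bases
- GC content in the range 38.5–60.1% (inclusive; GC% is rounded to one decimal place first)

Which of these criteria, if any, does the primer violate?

Fails: GC content.

Base counts: A=8, T=6, G=3, C=3 (length 20).
length: length 20 ✓
homopolymer run: longest run = 3 ✓
GC content: GC 6/20 = 30.0%, outside 38.5–60.1% ✗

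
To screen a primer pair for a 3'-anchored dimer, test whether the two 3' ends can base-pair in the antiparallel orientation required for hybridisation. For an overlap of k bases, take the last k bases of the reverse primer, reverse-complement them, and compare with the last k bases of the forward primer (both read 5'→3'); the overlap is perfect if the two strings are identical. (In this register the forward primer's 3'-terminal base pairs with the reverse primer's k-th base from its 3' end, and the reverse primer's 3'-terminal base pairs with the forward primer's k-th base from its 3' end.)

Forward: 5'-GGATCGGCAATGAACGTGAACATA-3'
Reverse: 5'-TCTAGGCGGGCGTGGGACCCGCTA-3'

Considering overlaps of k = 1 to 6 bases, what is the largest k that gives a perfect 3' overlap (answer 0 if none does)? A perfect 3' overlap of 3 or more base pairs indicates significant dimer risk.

Longest perfect overlap: 2 complementary base pairs; below the dimer-risk threshold (threshold 3).

Last 6 bases (5'→3') — forward …AACATA, reverse …CCGCTA.
Reverse complement of the reverse primer's last 6 bases: TAGCGG; its first k bases are the reverse complement of the reverse primer's last k bases, so a perfect k-base overlap needs the forward primer's last k bases to equal them.
Comparing (forward last k vs required): k=1: A vs T ✗; k=2: TA vs TA ✓; k=3: ATA vs TAG ✗; k=4: CATA vs TAGC ✗; k=5: ACATA vs TAGCG ✗; k=6: AACATA vs TAGCGG ✗.
Only k = 2 is perfect, so the longest perfect 3' overlap is 2.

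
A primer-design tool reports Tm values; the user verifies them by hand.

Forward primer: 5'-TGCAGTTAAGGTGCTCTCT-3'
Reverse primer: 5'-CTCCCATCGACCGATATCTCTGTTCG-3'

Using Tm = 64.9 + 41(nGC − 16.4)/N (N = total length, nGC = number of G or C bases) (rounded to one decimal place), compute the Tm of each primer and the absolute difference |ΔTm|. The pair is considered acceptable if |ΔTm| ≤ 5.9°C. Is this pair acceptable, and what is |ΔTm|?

Forward: G+C = 9, N = 19 → Tm = 64.9 + 41·(9 − 16.4)/19 = 48.9°C.
Reverse: G+C = 14, N = 26 → Tm = 64.9 + 41·(14 − 16.4)/26 = 61.1°C.
|ΔTm| = |48.9 − 61.1| = 12.2°C, > 5.9°C.

|ΔTm| = 12.2°C; the pair is not acceptable.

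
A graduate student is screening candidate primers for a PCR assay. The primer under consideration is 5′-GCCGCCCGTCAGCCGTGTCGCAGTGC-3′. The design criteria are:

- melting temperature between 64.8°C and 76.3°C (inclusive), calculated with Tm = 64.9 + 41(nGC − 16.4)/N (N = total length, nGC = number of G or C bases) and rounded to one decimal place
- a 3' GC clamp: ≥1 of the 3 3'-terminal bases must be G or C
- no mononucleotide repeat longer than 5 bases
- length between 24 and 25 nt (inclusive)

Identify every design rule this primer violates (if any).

Fails: length.

Base counts: A=2, T=4, G=9, C=11 (length 26).
Tm: Tm = 64.9 + 41·(20 − 16.4)/26 = 70.6°C ✓
GC clamp: 3' end TGC has 2 G/C ✓
homopolymer run: longest run = 3 ✓
length: length 26, outside 24–25 ✗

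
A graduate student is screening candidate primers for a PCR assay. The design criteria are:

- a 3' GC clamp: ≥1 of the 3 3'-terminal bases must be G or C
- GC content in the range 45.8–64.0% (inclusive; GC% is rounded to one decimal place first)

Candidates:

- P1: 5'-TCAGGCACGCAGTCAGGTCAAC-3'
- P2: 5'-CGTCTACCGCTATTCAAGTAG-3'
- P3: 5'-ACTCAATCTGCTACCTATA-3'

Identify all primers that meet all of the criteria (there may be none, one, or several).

P1 (22 nt, A=6 T=3 G=6 C=7): 3' end AAC has 1 G/C ✓; GC 13/22 = 59.1% ✓ — passes.
P2 (21 nt, A=5 T=6 G=4 C=6): 3' end TAG has 1 G/C ✓; GC 10/21 = 47.6% ✓ — passes.
P3 (19 nt, A=6 T=6 G=1 C=6): 3' end ATA has 0 G/C, need ≥1 ✗; GC 7/19 = 36.8%, outside 45.8–64.0% ✗ — fails.

P1 and P2.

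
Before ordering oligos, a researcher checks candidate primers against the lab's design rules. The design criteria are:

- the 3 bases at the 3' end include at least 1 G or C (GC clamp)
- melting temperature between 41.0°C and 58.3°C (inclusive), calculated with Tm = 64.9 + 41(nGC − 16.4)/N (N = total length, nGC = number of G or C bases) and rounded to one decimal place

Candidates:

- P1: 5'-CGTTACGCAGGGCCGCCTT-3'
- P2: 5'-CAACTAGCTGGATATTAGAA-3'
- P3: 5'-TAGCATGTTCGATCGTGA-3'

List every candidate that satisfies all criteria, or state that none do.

P1 (19 nt, A=2 T=4 G=6 C=7): 3' end CTT has 1 G/C ✓; Tm = 64.9 + 41·(13 − 16.4)/19 = 57.6°C ✓ — passes.
P2 (20 nt, A=8 T=5 G=4 C=3): 3' end GAA has 1 G/C ✓; Tm = 64.9 + 41·(7 − 16.4)/20 = 45.6°C ✓ — passes.
P3 (18 nt, A=4 T=6 G=5 C=3): 3' end TGA has 1 G/C ✓; Tm = 64.9 + 41·(8 − 16.4)/18 = 45.8°C ✓ — passes.

P1, P2 and P3.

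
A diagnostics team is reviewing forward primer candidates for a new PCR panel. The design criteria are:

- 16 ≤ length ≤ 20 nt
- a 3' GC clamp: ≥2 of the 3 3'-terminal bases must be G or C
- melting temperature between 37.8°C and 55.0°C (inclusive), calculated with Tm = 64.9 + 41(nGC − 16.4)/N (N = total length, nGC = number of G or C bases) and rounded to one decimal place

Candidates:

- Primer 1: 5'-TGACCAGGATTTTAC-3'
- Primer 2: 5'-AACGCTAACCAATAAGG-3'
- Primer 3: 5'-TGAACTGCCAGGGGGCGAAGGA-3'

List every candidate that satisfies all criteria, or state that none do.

Primer 1 (15 nt, A=4 T=5 G=3 C=3): length 15, outside 16–20 ✗; 3' end TAC has 1 G/C, need ≥2 ✗; Tm = 64.9 + 41·(6 − 16.4)/15 = 36.5°C, outside 37.8–55.0°C ✗ — fails.
Primer 2 (17 nt, A=8 T=2 G=3 C=4): length 17 ✓; 3' end AGG has 2 G/C ✓; Tm = 64.9 + 41·(7 − 16.4)/17 = 42.2°C ✓ — passes.
Primer 3 (22 nt, A=6 T=2 G=10 C=4): length 22, outside 16–20 ✗; 3' end GGA has 2 G/C ✓; Tm = 64.9 + 41·(14 − 16.4)/22 = 60.4°C, outside 37.8–55.0°C ✗ — fails.

Primer 2 only.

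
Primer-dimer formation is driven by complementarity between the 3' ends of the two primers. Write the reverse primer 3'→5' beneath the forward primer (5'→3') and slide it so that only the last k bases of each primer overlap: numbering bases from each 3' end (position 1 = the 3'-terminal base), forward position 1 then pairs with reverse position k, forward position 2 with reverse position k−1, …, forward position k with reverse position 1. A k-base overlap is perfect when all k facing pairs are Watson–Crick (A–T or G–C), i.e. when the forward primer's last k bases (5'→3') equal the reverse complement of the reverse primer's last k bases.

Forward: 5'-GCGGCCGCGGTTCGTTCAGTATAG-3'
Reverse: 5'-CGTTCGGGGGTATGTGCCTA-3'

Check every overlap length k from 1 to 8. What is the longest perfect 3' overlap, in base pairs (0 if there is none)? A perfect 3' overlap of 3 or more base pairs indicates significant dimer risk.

Longest perfect overlap: 3 complementary base pairs; significant dimer risk (threshold 3).

Last 8 bases (5'→3') — forward …CAGTATAG, reverse …TGTGCCTA.
Reverse complement of the reverse primer's last 8 bases: TAGGCACA; its first k bases are the reverse complement of the reverse primer's last k bases, so a perfect k-base overlap needs the forward primer's last k bases to equal them.
Comparing (forward last k vs required): k=1: G vs T ✗; k=2: AG vs TA ✗; k=3: TAG vs TAG ✓; k=4: ATAG vs TAGG ✗; k=5: TATAG vs TAGGC ✗; k=6: GTATAG vs TAGGCA ✗; k=7: AGTATAG vs TAGGCAC ✗; k=8: CAGTATAG vs TAGGCACA ✗.
Only k = 3 is perfect, so the longest perfect 3' overlap is 3.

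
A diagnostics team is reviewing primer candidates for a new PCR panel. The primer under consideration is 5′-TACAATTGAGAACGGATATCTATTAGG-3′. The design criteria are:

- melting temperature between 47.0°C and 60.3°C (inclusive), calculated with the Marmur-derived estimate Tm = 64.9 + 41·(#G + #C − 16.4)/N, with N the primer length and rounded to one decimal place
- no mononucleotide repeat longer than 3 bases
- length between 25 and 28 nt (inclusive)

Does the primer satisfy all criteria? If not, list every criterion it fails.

Base counts: A=10, T=8, G=6, C=3 (length 27).
Tm: Tm = 64.9 + 41·(9 − 16.4)/27 = 53.7°C ✓
homopolymer run: longest run = 2 ✓
length: length 27 ✓

Meets all criteria.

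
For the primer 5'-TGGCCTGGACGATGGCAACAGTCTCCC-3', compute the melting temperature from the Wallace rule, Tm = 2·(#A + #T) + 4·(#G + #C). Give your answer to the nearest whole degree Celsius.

Base counts: A=5, T=5, G=8, C=9 (length 27).
Tm = 2·(5+5) + 4·(8+9) = 2·10 + 4·17 = 20 + 68 = 88°C.

88°C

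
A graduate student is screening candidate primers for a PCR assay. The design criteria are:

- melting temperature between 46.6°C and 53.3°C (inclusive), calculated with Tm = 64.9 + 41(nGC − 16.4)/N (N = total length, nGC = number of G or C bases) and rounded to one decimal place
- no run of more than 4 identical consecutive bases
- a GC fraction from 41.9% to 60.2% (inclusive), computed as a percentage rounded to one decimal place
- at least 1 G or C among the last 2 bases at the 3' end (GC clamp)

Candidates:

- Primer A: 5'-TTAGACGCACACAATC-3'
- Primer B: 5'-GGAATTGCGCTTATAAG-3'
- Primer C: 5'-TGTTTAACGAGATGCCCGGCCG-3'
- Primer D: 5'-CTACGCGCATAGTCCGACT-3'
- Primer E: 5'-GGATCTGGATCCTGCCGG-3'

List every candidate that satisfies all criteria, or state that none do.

Primer D only.

Primer A (16 nt, A=6 T=3 G=2 C=5): Tm = 64.9 + 41·(7 − 16.4)/16 = 40.8°C, outside 46.6–53.3°C ✗; longest run = 2 ✓; GC 7/16 = 43.8% ✓; 3' end TC has 1 G/C ✓ — fails.
Primer B (17 nt, A=5 T=5 G=5 C=2): Tm = 64.9 + 41·(7 − 16.4)/17 = 42.2°C, outside 46.6–53.3°C ✗; longest run = 2 ✓; GC 7/17 = 41.2%, outside 41.9–60.2% ✗; 3' end AG has 1 G/C ✓ — fails.
Primer C (22 nt, A=4 T=5 G=7 C=6): Tm = 64.9 + 41·(13 − 16.4)/22 = 58.6°C, outside 46.6–53.3°C ✗; longest run = 3 ✓; GC 13/22 = 59.1% ✓; 3' end CG has 2 G/C ✓ — fails.
Primer D (19 nt, A=4 T=4 G=4 C=7): Tm = 64.9 + 41·(11 − 16.4)/19 = 53.2°C ✓; longest run = 2 ✓; GC 11/19 = 57.9% ✓; 3' end CT has 1 G/C ✓ — passes.
Primer E (18 nt, A=2 T=4 G=7 C=5): Tm = 64.9 + 41·(12 − 16.4)/18 = 54.9°C, outside 46.6–53.3°C ✗; longest run = 2 ✓; GC 12/18 = 66.7%, outside 41.9–60.2% ✗; 3' end GG has 2 G/C ✓ — fails.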